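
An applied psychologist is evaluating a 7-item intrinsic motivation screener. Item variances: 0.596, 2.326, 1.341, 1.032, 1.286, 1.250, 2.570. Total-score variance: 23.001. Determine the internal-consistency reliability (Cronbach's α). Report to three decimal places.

ΣVar(i) = 0.596 + 2.326 + 1.341 + 1.032 + 1.286 + 1.250 + 2.570 = 10.401
α = (k/(k−1))·(1 − ΣVar(i)/Var(T)) = (7/6)·(1 − 10.401/23.001) = 0.639

Cronbach's α = 0.639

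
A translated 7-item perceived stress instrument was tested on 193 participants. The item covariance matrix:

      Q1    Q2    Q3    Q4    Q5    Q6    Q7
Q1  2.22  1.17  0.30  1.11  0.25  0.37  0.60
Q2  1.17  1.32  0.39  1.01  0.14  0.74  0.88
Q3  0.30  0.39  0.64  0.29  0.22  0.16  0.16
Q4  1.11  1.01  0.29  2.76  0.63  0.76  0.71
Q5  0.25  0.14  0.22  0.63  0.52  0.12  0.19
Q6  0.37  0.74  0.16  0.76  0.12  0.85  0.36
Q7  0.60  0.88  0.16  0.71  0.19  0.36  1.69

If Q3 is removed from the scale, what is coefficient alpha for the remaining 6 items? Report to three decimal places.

Remaining items: Q1, Q2, Q4, Q5, Q6, Q7 (k = 6).
ΣVar(i) = 2.22 + 1.32 + 2.76 + 0.52 + 0.85 + 1.69 = 9.36
σ²_T = 9.36 + 2 × 9.04 = 27.44
α (item deleted) = (6/5)·(1 − 9.36/27.44) = 0.791

α = 0.791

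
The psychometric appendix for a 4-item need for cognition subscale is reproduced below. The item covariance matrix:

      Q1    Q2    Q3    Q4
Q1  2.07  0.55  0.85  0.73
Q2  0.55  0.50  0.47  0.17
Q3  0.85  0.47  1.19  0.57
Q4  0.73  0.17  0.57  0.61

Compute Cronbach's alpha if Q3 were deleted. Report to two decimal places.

α = 0.72

Remaining items: Q1, Q2, Q4 (k = 3).
sum of item variances = 2.07 + 0.50 + 0.61 = 3.18
σ²_total = 3.18 + 2 × 1.45 = 6.08
α (item deleted) = (3/2)·(1 − 3.18/6.08) = 0.72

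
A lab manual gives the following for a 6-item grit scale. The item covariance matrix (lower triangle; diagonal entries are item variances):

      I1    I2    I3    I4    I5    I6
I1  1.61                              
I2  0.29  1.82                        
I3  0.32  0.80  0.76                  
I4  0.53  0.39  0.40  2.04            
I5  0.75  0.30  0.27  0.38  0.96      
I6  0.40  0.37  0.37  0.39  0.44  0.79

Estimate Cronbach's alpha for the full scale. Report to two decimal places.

α = 0.74

Σσ²ᵢ = 1.61 + 1.82 + 0.76 + 2.04 + 0.96 + 0.79 = 7.98
Σ_{i<j} σ_ij = 6.40
σ²_total = 7.98 + 2 × 6.40 = 20.78
α = (k/(k−1))·(1 − Σσ²ᵢ/σ²_total) = (6/5)·(1 − 7.98/20.78) = 0.74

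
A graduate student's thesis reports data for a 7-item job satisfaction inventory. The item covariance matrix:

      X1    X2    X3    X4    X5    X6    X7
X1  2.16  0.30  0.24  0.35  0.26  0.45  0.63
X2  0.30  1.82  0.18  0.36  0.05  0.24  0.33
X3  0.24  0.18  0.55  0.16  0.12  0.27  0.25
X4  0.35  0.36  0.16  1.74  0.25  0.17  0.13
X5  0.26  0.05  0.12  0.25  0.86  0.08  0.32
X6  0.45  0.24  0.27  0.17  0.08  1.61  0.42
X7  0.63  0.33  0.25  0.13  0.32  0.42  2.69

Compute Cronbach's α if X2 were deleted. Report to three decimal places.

Remaining items: X1, X3, X4, X5, X6, X7 (k = 6).
ΣVar(i) = 2.16 + 0.55 + 1.74 + 0.86 + 1.61 + 2.69 = 9.61
σ²_T = 9.61 + 2 × 4.10 = 17.81
α (item deleted) = (6/5)·(1 − 9.61/17.81) = 0.552

α = 0.552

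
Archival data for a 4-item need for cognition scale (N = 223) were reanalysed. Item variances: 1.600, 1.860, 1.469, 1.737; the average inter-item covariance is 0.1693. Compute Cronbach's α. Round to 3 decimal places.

sum of item variances = 1.600 + 1.860 + 1.469 + 1.737 = 6.666
Sum of the 6 distinct covariances = 6 × 0.1693 = 1.0158
σ²_total = sum of item variances + 2·Σcov = 6.666 + 2 × 1.0158 = 8.6976
α = (4/3)·(1 − 6.666/8.6976) = 0.311

Cronbach's α = 0.311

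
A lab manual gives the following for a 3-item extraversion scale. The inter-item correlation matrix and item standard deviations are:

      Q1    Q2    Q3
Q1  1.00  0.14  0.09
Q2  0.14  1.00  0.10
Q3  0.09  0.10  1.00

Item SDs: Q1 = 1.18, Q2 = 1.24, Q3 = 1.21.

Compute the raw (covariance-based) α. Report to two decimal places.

α = 0.27

Σσ²ᵢ = 1.18² + 1.24² + 1.21² = 4.3941
Covariances σ_ij = r_ij · s_i · s_j:
  σ(Q1,Q2) = 0.14 × 1.18 × 1.24 = 0.2048
  σ(Q1,Q3) = 0.09 × 1.18 × 1.21 = 0.1285
  σ(Q2,Q3) = 0.10 × 1.24 × 1.21 = 0.1500
σ²_T = Σσ²ᵢ + 2·Σσ_ij = 4.3941 + 2 × 0.4833 = 5.3607
α = (3/2)·(1 − 4.3941/5.3607) = 0.27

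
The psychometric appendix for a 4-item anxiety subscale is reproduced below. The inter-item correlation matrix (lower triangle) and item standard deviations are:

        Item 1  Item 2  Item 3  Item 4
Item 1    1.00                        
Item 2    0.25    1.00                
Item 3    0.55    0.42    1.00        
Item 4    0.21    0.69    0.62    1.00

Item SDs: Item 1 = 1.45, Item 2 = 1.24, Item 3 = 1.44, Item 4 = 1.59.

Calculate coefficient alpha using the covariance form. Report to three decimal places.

coefficient alpha = 0.769

Σσ²ᵢ = 1.45² + 1.24² + 1.44² + 1.59² = 8.2418
Covariances σ_ij = r_ij · s_i · s_j:
  σ(Item 1,Item 2) = 0.25 × 1.45 × 1.24 = 0.4495
  σ(Item 1,Item 3) = 0.55 × 1.45 × 1.44 = 1.1484
  σ(Item 1,Item 4) = 0.21 × 1.45 × 1.59 = 0.4842
  σ(Item 2,Item 3) = 0.42 × 1.24 × 1.44 = 0.7500
  σ(Item 2,Item 4) = 0.69 × 1.24 × 1.59 = 1.3604
  σ(Item 3,Item 4) = 0.62 × 1.44 × 1.59 = 1.4196
σ²_T = Σσ²ᵢ + 2·Σσ_ij = 8.2418 + 2 × 5.6121 = 19.4660
α = (4/3)·(1 − 8.2418/19.4660) = 0.769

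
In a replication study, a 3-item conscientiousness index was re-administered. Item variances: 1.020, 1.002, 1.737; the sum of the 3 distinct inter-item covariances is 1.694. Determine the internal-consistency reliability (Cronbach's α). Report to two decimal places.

ΣVar(i) = 1.020 + 1.002 + 1.737 = 3.759
Sum of distinct covariances = 1.694
σ²_T = ΣVar(i) + 2·Σcov = 3.759 + 2 × 1.694 = 7.147
α = (3/2)·(1 − 3.759/7.147) = 0.71

α = 0.71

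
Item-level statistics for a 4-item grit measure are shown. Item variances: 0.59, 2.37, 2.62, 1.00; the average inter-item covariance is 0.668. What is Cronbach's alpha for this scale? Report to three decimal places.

ΣVar(i) = 0.59 + 2.37 + 2.62 + 1.00 = 6.58
Sum of the 6 distinct covariances = 6 × 0.668 = 4.008
σ²_T = ΣVar(i) + 2·Σcov = 6.58 + 2 × 4.008 = 14.596
α = (4/3)·(1 − 6.58/14.596) = 0.732

α = 0.732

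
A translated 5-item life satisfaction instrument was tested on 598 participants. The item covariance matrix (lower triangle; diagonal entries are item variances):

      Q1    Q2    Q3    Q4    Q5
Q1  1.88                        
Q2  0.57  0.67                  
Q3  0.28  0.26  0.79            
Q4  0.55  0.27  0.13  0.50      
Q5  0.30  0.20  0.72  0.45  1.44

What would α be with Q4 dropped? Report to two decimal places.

α = 0.66

Remaining items: Q1, Q2, Q3, Q5 (k = 4).
Σσᵢ² = 1.88 + 0.67 + 0.79 + 1.44 = 4.78
σ²_total = 4.78 + 2 × 2.33 = 9.44
α (item deleted) = (4/3)·(1 − 4.78/9.44) = 0.66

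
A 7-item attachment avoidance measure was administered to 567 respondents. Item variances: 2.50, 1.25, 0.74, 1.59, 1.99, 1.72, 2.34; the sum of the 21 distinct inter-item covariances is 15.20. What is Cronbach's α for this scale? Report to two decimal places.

α = 0.83

Σσᵢ² = 2.50 + 1.25 + 0.74 + 1.59 + 1.99 + 1.72 + 2.34 = 12.13
Sum of distinct covariances = 15.20
σ²_total = Σσᵢ² + 2·Σcov = 12.13 + 2 × 15.20 = 42.53
α = (7/6)·(1 − 12.13/42.53) = 0.83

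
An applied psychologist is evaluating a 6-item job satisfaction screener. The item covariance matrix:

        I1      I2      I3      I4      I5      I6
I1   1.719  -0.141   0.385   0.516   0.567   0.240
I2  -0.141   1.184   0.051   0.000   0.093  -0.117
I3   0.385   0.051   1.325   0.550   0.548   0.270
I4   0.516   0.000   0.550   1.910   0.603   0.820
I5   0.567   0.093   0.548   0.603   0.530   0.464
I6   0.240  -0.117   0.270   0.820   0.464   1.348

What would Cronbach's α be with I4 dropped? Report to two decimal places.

Remaining items: I1, I2, I3, I5, I6 (k = 5).
ΣVar(i) = 1.719 + 1.184 + 1.325 + 0.530 + 1.348 = 6.106
Var(T) = 6.106 + 2 × 2.360 = 10.826
α (item deleted) = (5/4)·(1 − 6.106/10.826) = 0.54

Cronbach's α = 0.54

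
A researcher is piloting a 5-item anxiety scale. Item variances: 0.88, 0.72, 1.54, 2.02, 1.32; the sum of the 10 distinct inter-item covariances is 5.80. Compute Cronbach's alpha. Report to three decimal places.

Σσ²ᵢ = 0.88 + 0.72 + 1.54 + 2.02 + 1.32 = 6.48
Sum of distinct covariances = 5.80
σ²_T = Σσ²ᵢ + 2·Σcov = 6.48 + 2 × 5.80 = 18.08
α = (5/4)·(1 − 6.48/18.08) = 0.802

Cronbach's alpha = 0.802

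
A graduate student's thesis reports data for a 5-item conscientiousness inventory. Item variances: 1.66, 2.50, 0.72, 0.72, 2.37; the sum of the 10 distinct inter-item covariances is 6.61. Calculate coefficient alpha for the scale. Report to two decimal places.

Σσ²ᵢ = 1.66 + 2.50 + 0.72 + 0.72 + 2.37 = 7.97
Sum of distinct covariances = 6.61
Var(T) = Σσ²ᵢ + 2·Σcov = 7.97 + 2 × 6.61 = 21.19
α = (5/4)·(1 − 7.97/21.19) = 0.78

coefficient alpha = 0.78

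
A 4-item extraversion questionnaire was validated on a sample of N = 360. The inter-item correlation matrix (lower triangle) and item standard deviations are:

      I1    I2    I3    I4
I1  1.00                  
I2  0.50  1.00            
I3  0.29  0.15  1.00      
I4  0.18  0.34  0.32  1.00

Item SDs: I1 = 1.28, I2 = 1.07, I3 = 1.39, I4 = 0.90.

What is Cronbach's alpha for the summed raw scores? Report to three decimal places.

Σσ²ᵢ = 1.28² + 1.07² + 1.39² + 0.90² = 5.5254
Covariances σ_ij = r_ij · s_i · s_j:
  σ(I1,I2) = 0.50 × 1.28 × 1.07 = 0.6848
  σ(I1,I3) = 0.29 × 1.28 × 1.39 = 0.5160
  σ(I1,I4) = 0.18 × 1.28 × 0.90 = 0.2074
  σ(I2,I3) = 0.15 × 1.07 × 1.39 = 0.2231
  σ(I2,I4) = 0.34 × 1.07 × 0.90 = 0.3274
  σ(I3,I4) = 0.32 × 1.39 × 0.90 = 0.4003
σ²_T = Σσ²ᵢ + 2·Σσ_ij = 5.5254 + 2 × 2.3590 = 10.2434
α = (4/3)·(1 − 5.5254/10.2434) = 0.614

Cronbach's alpha = 0.614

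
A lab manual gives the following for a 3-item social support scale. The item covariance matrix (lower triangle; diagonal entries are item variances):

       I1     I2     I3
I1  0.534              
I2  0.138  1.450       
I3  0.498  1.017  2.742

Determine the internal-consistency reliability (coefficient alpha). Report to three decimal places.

α = 0.617

Σσᵢ² = 0.534 + 1.450 + 2.742 = 4.726
Sum of the distinct covariances = 1.653
total variance = 4.726 + 2 × 1.653 = 8.032
α = (k/(k−1))·(1 − Σσᵢ²/total variance) = (3/2)·(1 − 4.726/8.032) = 0.617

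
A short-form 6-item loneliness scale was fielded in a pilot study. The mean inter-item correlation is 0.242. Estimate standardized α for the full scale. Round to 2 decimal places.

Standardized α = k·r̄ / (1 + (k−1)·r̄) = 6 × 0.242 / (1 + 5 × 0.242)
  = 1.4520 / 2.2100 = 0.66

α = 0.66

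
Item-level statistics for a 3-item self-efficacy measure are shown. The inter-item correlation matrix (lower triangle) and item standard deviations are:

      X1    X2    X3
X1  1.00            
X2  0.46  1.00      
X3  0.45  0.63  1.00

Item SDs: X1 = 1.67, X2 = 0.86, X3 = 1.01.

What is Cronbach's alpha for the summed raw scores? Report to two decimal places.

Σσ²ᵢ = 1.67² + 0.86² + 1.01² = 4.5486
Covariances σ_ij = r_ij · s_i · s_j:
  σ(X1,X2) = 0.46 × 1.67 × 0.86 = 0.6607
  σ(X1,X3) = 0.45 × 1.67 × 1.01 = 0.7590
  σ(X2,X3) = 0.63 × 0.86 × 1.01 = 0.5472
σ²_T = Σσ²ᵢ + 2·Σσ_ij = 4.5486 + 2 × 1.9669 = 8.4824
α = (3/2)·(1 − 4.5486/8.4824) = 0.70

Cronbach's alpha = 0.70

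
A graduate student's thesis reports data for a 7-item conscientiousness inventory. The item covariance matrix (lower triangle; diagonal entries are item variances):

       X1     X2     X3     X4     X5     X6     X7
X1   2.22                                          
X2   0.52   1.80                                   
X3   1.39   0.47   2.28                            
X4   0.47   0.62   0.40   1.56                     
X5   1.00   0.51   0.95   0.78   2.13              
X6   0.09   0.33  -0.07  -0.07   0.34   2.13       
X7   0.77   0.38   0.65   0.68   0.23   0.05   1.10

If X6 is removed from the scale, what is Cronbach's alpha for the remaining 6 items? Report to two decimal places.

Remaining items: X1, X2, X3, X4, X5, X7 (k = 6).
ΣVar(i) = 2.22 + 1.80 + 2.28 + 1.56 + 2.13 + 1.10 = 11.09
Var(T) = 11.09 + 2 × 9.82 = 30.73
α (item deleted) = (6/5)·(1 − 11.09/30.73) = 0.77

Cronbach's alpha = 0.77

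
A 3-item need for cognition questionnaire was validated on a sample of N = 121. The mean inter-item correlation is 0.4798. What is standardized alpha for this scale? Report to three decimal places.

Standardized α = k·r̄ / (1 + (k−1)·r̄) = 3 × 0.4798 / (1 + 2 × 0.4798)
  = 1.4394 / 1.9596 = 0.735

standardized alpha = 0.735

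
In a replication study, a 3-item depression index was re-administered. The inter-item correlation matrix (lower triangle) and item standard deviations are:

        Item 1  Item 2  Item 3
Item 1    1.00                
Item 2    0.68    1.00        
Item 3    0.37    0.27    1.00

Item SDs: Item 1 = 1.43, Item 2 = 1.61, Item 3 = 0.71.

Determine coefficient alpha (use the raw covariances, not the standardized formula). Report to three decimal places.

coefficient alpha = 0.700

Σσ²ᵢ = 1.43² + 1.61² + 0.71² = 5.1411
Covariances σ_ij = r_ij · s_i · s_j:
  σ(Item 1,Item 2) = 0.68 × 1.43 × 1.61 = 1.5656
  σ(Item 1,Item 3) = 0.37 × 1.43 × 0.71 = 0.3757
  σ(Item 2,Item 3) = 0.27 × 1.61 × 0.71 = 0.3086
σ²_T = Σσ²ᵢ + 2·Σσ_ij = 5.1411 + 2 × 2.2499 = 9.6409
α = (3/2)·(1 − 5.1411/9.6409) = 0.700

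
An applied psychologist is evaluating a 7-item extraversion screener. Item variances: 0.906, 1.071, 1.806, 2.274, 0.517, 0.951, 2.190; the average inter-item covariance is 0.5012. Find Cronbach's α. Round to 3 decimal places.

sum of item variances = 0.906 + 1.071 + 1.806 + 2.274 + 0.517 + 0.951 + 2.190 = 9.715
Sum of the 21 distinct covariances = 21 × 0.5012 = 10.5252
Var(T) = sum of item variances + 2·Σcov = 9.715 + 2 × 10.5252 = 30.7654
α = (7/6)·(1 − 9.715/30.7654) = 0.798

Cronbach's α = 0.798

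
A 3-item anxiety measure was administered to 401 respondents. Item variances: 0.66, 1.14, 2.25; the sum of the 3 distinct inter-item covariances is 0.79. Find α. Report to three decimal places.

sum of item variances = 0.66 + 1.14 + 2.25 = 4.05
Sum of distinct covariances = 0.79
total variance = sum of item variances + 2·Σcov = 4.05 + 2 × 0.79 = 5.63
α = (3/2)·(1 − 4.05/5.63) = 0.421

α = 0.421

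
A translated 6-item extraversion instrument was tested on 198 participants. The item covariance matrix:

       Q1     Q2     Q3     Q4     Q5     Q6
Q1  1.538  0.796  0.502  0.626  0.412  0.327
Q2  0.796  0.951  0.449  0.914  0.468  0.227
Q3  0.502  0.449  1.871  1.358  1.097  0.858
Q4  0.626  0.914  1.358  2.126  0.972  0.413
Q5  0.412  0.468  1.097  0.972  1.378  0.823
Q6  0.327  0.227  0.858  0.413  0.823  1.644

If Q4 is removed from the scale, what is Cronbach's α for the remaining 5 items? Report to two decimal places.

α = 0.77

Remaining items: Q1, Q2, Q3, Q5, Q6 (k = 5).
Σσ²ᵢ = 1.538 + 0.951 + 1.871 + 1.378 + 1.644 = 7.382
σ²_total = 7.382 + 2 × 5.959 = 19.300
α (item deleted) = (5/4)·(1 − 7.382/19.300) = 0.77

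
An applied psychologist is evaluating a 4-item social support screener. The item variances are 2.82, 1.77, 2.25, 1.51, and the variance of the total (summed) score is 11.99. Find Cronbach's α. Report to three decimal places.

Σσ²ᵢ = 2.82 + 1.77 + 2.25 + 1.51 = 8.35
α = (k/(k−1))·(1 − Σσ²ᵢ/σ²_total) = (4/3)·(1 − 8.35/11.99) = 0.405

α = 0.405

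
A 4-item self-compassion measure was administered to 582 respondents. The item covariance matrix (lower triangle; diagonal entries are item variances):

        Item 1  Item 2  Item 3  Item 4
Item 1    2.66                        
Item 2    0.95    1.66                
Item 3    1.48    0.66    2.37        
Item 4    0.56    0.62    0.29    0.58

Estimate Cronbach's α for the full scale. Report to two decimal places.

Cronbach's α = 0.74

Σσ²ᵢ = 2.66 + 1.66 + 2.37 + 0.58 = 7.27
Sum of the distinct covariances = 4.56
σ²_T = 7.27 + 2 × 4.56 = 16.39
α = (k/(k−1))·(1 − Σσ²ᵢ/σ²_T) = (4/3)·(1 − 7.27/16.39) = 0.74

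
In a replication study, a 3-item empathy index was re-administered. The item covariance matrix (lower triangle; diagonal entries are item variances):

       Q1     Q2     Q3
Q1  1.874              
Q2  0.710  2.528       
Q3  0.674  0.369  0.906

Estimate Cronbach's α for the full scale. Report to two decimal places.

Σσ²ᵢ = 1.874 + 2.528 + 0.906 = 5.308
Sum of the distinct covariances = 1.753
total variance = 5.308 + 2 × 1.753 = 8.814
α = (k/(k−1))·(1 − Σσ²ᵢ/total variance) = (3/2)·(1 − 5.308/8.814) = 0.60

α = 0.60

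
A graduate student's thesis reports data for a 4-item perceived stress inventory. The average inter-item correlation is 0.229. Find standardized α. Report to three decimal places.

Standardized α = k·r̄ / (1 + (k−1)·r̄) = 4 × 0.229 / (1 + 3 × 0.229)
  = 0.9160 / 1.6870 = 0.543

α = 0.543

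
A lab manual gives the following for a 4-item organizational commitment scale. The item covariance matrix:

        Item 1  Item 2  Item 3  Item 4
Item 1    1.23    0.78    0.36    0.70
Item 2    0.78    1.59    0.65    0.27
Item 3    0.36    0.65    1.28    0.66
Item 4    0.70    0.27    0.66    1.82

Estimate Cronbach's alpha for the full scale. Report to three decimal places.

Cronbach's alpha = 0.715

Σσ²ᵢ = 1.23 + 1.59 + 1.28 + 1.82 = 5.92
Σ_{i<j} σ_ij = 3.42
σ²_total = 5.92 + 2 × 3.42 = 12.76
α = (k/(k−1))·(1 − Σσ²ᵢ/σ²_total) = (4/3)·(1 − 5.92/12.76) = 0.715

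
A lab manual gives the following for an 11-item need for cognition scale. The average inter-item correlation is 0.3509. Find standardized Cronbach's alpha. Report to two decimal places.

Standardized α = k·r̄ / (1 + (k−1)·r̄) = 11 × 0.3509 / (1 + 10 × 0.3509)
  = 3.8599 / 4.5090 = 0.86

standardized Cronbach's alpha = 0.86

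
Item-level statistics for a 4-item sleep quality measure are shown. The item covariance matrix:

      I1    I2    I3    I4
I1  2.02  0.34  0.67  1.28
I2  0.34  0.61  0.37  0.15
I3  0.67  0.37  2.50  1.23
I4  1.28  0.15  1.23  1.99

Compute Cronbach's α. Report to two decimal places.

sum of item variances = 2.02 + 0.61 + 2.50 + 1.99 = 7.12
Sum of off-diagonal covariances = 4.04
Var(T) = 7.12 + 2 × 4.04 = 15.20
α = (k/(k−1))·(1 − sum of item variances/Var(T)) = (4/3)·(1 − 7.12/15.20) = 0.71

α = 0.71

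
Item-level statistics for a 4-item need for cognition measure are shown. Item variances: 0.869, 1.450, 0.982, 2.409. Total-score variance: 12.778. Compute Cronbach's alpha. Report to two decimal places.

α = 0.74

Σσᵢ² = 0.869 + 1.450 + 0.982 + 2.409 = 5.710
α = (k/(k−1))·(1 − Σσᵢ²/total variance) = (4/3)·(1 − 5.710/12.778) = 0.74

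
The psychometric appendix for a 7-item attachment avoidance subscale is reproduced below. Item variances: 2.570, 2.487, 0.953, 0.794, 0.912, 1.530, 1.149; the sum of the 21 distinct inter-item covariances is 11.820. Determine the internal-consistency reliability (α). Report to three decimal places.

α = 0.810

ΣVar(i) = 2.570 + 2.487 + 0.953 + 0.794 + 0.912 + 1.530 + 1.149 = 10.395
Sum of distinct covariances = 11.820
total variance = ΣVar(i) + 2·Σcov = 10.395 + 2 × 11.820 = 34.035
α = (7/6)·(1 − 10.395/34.035) = 0.810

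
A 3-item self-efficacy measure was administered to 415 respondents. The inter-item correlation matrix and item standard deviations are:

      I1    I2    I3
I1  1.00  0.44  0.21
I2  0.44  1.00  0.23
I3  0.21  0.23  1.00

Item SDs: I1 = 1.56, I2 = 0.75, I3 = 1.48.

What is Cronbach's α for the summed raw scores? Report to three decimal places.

α = 0.489

Σσ²ᵢ = 1.56² + 0.75² + 1.48² = 5.1865
Covariances σ_ij = r_ij · s_i · s_j:
  σ(I1,I2) = 0.44 × 1.56 × 0.75 = 0.5148
  σ(I1,I3) = 0.21 × 1.56 × 1.48 = 0.4848
  σ(I2,I3) = 0.23 × 0.75 × 1.48 = 0.2553
σ²_T = Σσ²ᵢ + 2·Σσ_ij = 5.1865 + 2 × 1.2549 = 7.6963
α = (3/2)·(1 − 5.1865/7.6963) = 0.489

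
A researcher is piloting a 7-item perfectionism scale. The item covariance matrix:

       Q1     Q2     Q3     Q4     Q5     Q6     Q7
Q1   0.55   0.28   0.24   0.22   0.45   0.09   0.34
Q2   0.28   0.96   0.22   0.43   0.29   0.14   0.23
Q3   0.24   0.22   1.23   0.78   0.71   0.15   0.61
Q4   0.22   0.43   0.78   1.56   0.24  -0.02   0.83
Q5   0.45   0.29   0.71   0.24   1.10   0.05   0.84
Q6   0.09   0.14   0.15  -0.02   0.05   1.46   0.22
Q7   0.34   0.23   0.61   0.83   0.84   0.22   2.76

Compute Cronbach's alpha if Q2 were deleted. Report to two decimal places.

Cronbach's alpha = 0.68

Remaining items: Q1, Q3, Q4, Q5, Q6, Q7 (k = 6).
Σσᵢ² = 0.55 + 1.23 + 1.56 + 1.10 + 1.46 + 2.76 = 8.66
σ²_T = 8.66 + 2 × 5.75 = 20.16
α (item deleted) = (6/5)·(1 − 8.66/20.16) = 0.68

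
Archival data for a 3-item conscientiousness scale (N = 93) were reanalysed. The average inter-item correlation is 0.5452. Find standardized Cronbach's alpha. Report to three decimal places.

Standardized α = k·r̄ / (1 + (k−1)·r̄) = 3 × 0.5452 / (1 + 2 × 0.5452)
  = 1.6356 / 2.0904 = 0.782

standardized Cronbach's alpha = 0.782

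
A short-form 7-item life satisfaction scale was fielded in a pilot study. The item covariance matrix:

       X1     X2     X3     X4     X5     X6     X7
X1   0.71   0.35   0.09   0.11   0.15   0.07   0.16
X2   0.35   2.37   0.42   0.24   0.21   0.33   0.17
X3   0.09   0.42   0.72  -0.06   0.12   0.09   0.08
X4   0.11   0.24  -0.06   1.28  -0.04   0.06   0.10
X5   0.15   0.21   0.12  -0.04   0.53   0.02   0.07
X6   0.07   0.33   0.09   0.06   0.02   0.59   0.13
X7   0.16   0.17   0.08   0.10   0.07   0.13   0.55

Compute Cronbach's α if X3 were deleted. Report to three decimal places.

Remaining items: X1, X2, X4, X5, X6, X7 (k = 6).
Σσᵢ² = 0.71 + 2.37 + 1.28 + 0.53 + 0.59 + 0.55 = 6.03
σ²_T = 6.03 + 2 × 2.13 = 10.29
α (item deleted) = (6/5)·(1 − 6.03/10.29) = 0.497

α = 0.497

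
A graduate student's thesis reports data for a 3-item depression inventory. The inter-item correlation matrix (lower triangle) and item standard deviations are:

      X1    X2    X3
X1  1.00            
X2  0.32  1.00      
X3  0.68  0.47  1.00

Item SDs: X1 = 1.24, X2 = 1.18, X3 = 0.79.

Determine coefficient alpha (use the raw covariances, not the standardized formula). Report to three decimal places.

Σσ²ᵢ = 1.24² + 1.18² + 0.79² = 3.5541
Covariances σ_ij = r_ij · s_i · s_j:
  σ(X1,X2) = 0.32 × 1.24 × 1.18 = 0.4682
  σ(X1,X3) = 0.68 × 1.24 × 0.79 = 0.6661
  σ(X2,X3) = 0.47 × 1.18 × 0.79 = 0.4381
σ²_T = Σσ²ᵢ + 2·Σσ_ij = 3.5541 + 2 × 1.5724 = 6.6989
α = (3/2)·(1 − 3.5541/6.6989) = 0.704

α = 0.704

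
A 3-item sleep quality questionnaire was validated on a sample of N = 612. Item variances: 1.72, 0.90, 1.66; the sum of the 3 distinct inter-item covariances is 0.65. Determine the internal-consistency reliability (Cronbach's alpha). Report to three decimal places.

α = 0.349

sum of item variances = 1.72 + 0.90 + 1.66 = 4.28
Sum of distinct covariances = 0.65
total variance = sum of item variances + 2·Σcov = 4.28 + 2 × 0.65 = 5.58
α = (3/2)·(1 − 4.28/5.58) = 0.349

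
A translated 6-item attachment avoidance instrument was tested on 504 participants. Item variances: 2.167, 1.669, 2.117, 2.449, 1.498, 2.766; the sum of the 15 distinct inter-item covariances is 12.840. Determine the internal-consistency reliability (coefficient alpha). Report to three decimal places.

Σσᵢ² = 2.167 + 1.669 + 2.117 + 2.449 + 1.498 + 2.766 = 12.666
Sum of distinct covariances = 12.840
Var(T) = Σσᵢ² + 2·Σcov = 12.666 + 2 × 12.840 = 38.346
α = (6/5)·(1 − 12.666/38.346) = 0.804

coefficient alpha = 0.804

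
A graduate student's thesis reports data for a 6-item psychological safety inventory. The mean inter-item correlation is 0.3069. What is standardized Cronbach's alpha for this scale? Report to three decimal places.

Standardized α = k·r̄ / (1 + (k−1)·r̄) = 6 × 0.3069 / (1 + 5 × 0.3069)
  = 1.8414 / 2.5345 = 0.727

α = 0.727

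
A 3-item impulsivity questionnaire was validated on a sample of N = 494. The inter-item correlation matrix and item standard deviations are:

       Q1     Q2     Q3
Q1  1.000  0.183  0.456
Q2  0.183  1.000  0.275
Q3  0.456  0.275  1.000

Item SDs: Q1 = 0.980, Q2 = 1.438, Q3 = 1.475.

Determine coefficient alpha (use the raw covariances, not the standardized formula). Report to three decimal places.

α = 0.549

Σσ²ᵢ = 0.980² + 1.438² + 1.475² = 5.2039
Covariances σ_ij = r_ij · s_i · s_j:
  σ(Q1,Q2) = 0.183 × 0.980 × 1.438 = 0.2579
  σ(Q1,Q3) = 0.456 × 0.980 × 1.475 = 0.6591
  σ(Q2,Q3) = 0.275 × 1.438 × 1.475 = 0.5833
σ²_T = Σσ²ᵢ + 2·Σσ_ij = 5.2039 + 2 × 1.5003 = 8.2045
α = (3/2)·(1 − 5.2039/8.2045) = 0.549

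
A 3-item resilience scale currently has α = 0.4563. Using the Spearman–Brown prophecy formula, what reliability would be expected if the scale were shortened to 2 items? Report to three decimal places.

predicted reliability = 0.359

Length factor m = 2/3 = 0.6667
α' = m·α / (1 − (1−m)·α)
   = 2/3 × 0.4563 / (1 − (1 − 2/3) × 0.4563)
   = 0.3042 / 0.8479 = 0.359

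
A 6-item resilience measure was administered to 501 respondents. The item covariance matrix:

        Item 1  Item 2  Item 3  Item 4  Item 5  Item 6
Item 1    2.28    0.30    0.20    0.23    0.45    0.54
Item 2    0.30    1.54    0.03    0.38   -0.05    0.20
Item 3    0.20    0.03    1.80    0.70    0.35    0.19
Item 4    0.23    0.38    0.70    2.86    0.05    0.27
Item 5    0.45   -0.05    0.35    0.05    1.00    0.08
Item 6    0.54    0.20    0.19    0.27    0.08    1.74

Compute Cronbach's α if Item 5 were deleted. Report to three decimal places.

α = 0.466

Remaining items: Item 1, Item 2, Item 3, Item 4, Item 6 (k = 5).
sum of item variances = 2.28 + 1.54 + 1.80 + 2.86 + 1.74 = 10.22
σ²_total = 10.22 + 2 × 3.04 = 16.30
α (item deleted) = (5/4)·(1 − 10.22/16.30) = 0.466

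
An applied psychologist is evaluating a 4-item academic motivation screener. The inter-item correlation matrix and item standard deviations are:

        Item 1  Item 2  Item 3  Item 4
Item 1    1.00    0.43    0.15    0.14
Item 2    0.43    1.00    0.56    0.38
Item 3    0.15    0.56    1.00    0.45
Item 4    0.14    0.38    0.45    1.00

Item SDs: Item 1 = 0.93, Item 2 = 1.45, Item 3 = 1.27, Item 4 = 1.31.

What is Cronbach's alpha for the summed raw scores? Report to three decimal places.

Σσ²ᵢ = 0.93² + 1.45² + 1.27² + 1.31² = 6.2964
Covariances σ_ij = r_ij · s_i · s_j:
  σ(Item 1,Item 2) = 0.43 × 0.93 × 1.45 = 0.5799
  σ(Item 1,Item 3) = 0.15 × 0.93 × 1.27 = 0.1772
  σ(Item 1,Item 4) = 0.14 × 0.93 × 1.31 = 0.1706
  σ(Item 2,Item 3) = 0.56 × 1.45 × 1.27 = 1.0312
  σ(Item 2,Item 4) = 0.38 × 1.45 × 1.31 = 0.7218
  σ(Item 3,Item 4) = 0.45 × 1.27 × 1.31 = 0.7487
σ²_T = Σσ²ᵢ + 2·Σσ_ij = 6.2964 + 2 × 3.4294 = 13.1552
α = (4/3)·(1 − 6.2964/13.1552) = 0.695

α = 0.695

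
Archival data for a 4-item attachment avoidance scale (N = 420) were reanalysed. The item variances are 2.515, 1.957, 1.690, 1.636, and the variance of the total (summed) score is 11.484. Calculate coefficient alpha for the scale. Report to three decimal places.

α = 0.428

Σσᵢ² = 2.515 + 1.957 + 1.690 + 1.636 = 7.798
α = (k/(k−1))·(1 − Σσᵢ²/σ²_total) = (4/3)·(1 − 7.798/11.484) = 0.428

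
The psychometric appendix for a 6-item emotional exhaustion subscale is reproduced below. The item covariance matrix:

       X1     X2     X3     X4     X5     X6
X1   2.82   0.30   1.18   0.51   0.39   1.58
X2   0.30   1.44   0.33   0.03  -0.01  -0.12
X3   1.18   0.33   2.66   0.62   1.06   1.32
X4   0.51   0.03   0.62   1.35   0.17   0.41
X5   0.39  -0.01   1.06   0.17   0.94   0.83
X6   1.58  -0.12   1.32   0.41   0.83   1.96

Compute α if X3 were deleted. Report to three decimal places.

Remaining items: X1, X2, X4, X5, X6 (k = 5).
Σσᵢ² = 2.82 + 1.44 + 1.35 + 0.94 + 1.96 = 8.51
σ²_T = 8.51 + 2 × 4.09 = 16.69
α (item deleted) = (5/4)·(1 − 8.51/16.69) = 0.613

α = 0.613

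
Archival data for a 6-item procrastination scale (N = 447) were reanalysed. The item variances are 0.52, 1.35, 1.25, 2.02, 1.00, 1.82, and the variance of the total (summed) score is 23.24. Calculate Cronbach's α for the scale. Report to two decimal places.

α = 0.79

Σσ²ᵢ = 0.52 + 1.35 + 1.25 + 2.02 + 1.00 + 1.82 = 7.96
α = (k/(k−1))·(1 − Σσ²ᵢ/σ²_T) = (6/5)·(1 − 7.96/23.24) = 0.79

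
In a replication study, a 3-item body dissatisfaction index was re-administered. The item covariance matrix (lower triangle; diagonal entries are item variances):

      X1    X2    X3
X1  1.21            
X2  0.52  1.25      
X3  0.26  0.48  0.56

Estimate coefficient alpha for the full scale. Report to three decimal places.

coefficient alpha = 0.682

ΣVar(i) = 1.21 + 1.25 + 0.56 = 3.02
Sum of off-diagonal covariances = 1.26
σ²_total = 3.02 + 2 × 1.26 = 5.54
α = (k/(k−1))·(1 − ΣVar(i)/σ²_total) = (3/2)·(1 − 3.02/5.54) = 0.682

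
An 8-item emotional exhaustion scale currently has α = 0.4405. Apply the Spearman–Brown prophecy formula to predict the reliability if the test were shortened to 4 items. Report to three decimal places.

predicted reliability = 0.282

Length factor m = 4/8 = 0.5000
α' = m·α / (1 − (1−m)·α)
   = 4/8 × 0.4405 / (1 − (1 − 4/8) × 0.4405)
   = 0.2203 / 0.7797 = 0.282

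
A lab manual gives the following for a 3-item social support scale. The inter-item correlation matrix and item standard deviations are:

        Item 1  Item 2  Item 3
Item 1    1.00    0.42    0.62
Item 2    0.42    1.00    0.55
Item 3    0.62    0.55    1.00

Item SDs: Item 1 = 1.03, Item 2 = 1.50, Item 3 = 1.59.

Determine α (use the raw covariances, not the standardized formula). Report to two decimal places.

Σσ²ᵢ = 1.03² + 1.50² + 1.59² = 5.8390
Covariances σ_ij = r_ij · s_i · s_j:
  σ(Item 1,Item 2) = 0.42 × 1.03 × 1.50 = 0.6489
  σ(Item 1,Item 3) = 0.62 × 1.03 × 1.59 = 1.0154
  σ(Item 2,Item 3) = 0.55 × 1.50 × 1.59 = 1.3118
σ²_T = Σσ²ᵢ + 2·Σσ_ij = 5.8390 + 2 × 2.9761 = 11.7912
α = (3/2)·(1 − 5.8390/11.7912) = 0.76

α = 0.76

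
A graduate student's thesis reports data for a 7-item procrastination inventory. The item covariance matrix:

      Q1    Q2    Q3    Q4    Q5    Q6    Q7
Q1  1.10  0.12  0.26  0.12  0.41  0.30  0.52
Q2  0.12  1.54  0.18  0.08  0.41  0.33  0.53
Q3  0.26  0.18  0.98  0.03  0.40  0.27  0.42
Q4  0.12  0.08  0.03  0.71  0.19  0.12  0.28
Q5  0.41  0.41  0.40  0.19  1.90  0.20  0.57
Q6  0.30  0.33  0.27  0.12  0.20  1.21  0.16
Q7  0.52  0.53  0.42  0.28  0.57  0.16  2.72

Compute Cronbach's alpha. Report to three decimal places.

Cronbach's alpha = 0.627

ΣVar(i) = 1.10 + 1.54 + 0.98 + 0.71 + 1.90 + 1.21 + 2.72 = 10.16
Sum of the distinct covariances = 5.90
σ²_total = 10.16 + 2 × 5.90 = 21.96
α = (k/(k−1))·(1 − ΣVar(i)/σ²_total) = (7/6)·(1 − 10.16/21.96) = 0.627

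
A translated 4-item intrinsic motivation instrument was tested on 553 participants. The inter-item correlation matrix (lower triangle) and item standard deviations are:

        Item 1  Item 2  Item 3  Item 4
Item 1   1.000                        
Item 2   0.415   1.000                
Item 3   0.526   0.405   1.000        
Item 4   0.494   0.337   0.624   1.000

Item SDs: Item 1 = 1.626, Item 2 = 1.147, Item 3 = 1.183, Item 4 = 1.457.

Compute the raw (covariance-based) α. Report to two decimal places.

α = 0.77

Σσ²ᵢ = 1.626² + 1.147² + 1.183² + 1.457² = 7.4818
Covariances σ_ij = r_ij · s_i · s_j:
  σ(Item 1,Item 2) = 0.415 × 1.626 × 1.147 = 0.7740
  σ(Item 1,Item 3) = 0.526 × 1.626 × 1.183 = 1.0118
  σ(Item 1,Item 4) = 0.494 × 1.626 × 1.457 = 1.1703
  σ(Item 2,Item 3) = 0.405 × 1.147 × 1.183 = 0.5495
  σ(Item 2,Item 4) = 0.337 × 1.147 × 1.457 = 0.5632
  σ(Item 3,Item 4) = 0.624 × 1.183 × 1.457 = 1.0755
σ²_T = Σσ²ᵢ + 2·Σσ_ij = 7.4818 + 2 × 5.1443 = 17.7704
α = (4/3)·(1 − 7.4818/17.7704) = 0.77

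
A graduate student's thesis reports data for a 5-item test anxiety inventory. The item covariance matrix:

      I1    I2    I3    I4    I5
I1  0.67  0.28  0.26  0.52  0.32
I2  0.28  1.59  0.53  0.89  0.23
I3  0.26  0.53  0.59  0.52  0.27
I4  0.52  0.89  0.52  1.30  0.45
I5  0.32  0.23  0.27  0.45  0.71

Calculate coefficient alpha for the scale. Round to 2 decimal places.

ΣVar(i) = 0.67 + 1.59 + 0.59 + 1.30 + 0.71 = 4.86
Sum of the distinct covariances = 4.27
total variance = 4.86 + 2 × 4.27 = 13.40
α = (k/(k−1))·(1 − ΣVar(i)/total variance) = (5/4)·(1 − 4.86/13.40) = 0.80

α = 0.80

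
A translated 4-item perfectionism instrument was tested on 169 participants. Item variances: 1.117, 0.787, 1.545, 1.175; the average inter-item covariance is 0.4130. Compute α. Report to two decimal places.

α = 0.69

ΣVar(i) = 1.117 + 0.787 + 1.545 + 1.175 = 4.624
Sum of the 6 distinct covariances = 6 × 0.4130 = 2.4780
total variance = ΣVar(i) + 2·Σcov = 4.624 + 2 × 2.4780 = 9.5800
α = (4/3)·(1 − 4.624/9.5800) = 0.69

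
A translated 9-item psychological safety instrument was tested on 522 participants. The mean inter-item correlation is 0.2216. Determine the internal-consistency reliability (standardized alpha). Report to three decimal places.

Standardized α = k·r̄ / (1 + (k−1)·r̄) = 9 × 0.2216 / (1 + 8 × 0.2216)
  = 1.9944 / 2.7728 = 0.719

α = 0.719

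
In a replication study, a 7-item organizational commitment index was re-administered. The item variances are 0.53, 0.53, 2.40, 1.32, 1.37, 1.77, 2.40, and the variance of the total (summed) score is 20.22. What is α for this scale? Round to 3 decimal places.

Σσᵢ² = 0.53 + 0.53 + 2.40 + 1.32 + 1.37 + 1.77 + 2.40 = 10.32
α = (k/(k−1))·(1 − Σσᵢ²/σ²_total) = (7/6)·(1 − 10.32/20.22) = 0.571

α = 0.571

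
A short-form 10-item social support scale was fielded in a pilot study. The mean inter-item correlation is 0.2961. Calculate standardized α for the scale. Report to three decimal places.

standardized α = 0.808

Standardized α = k·r̄ / (1 + (k−1)·r̄) = 10 × 0.2961 / (1 + 9 × 0.2961)
  = 2.9610 / 3.6649 = 0.808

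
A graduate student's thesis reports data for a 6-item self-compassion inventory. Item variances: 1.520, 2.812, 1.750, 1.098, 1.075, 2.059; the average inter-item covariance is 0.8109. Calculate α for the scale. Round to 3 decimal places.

ΣVar(i) = 1.520 + 2.812 + 1.750 + 1.098 + 1.075 + 2.059 = 10.314
Sum of the 15 distinct covariances = 15 × 0.8109 = 12.1635
total variance = ΣVar(i) + 2·Σcov = 10.314 + 2 × 12.1635 = 34.6410
α = (6/5)·(1 − 10.314/34.6410) = 0.843

α = 0.843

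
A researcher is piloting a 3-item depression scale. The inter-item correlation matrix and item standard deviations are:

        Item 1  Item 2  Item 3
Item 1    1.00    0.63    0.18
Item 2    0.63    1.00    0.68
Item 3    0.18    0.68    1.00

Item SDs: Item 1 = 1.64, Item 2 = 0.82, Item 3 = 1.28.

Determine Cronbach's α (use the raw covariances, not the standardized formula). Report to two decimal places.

Cronbach's α = 0.66

Σσ²ᵢ = 1.64² + 0.82² + 1.28² = 5.0004
Covariances σ_ij = r_ij · s_i · s_j:
  σ(Item 1,Item 2) = 0.63 × 1.64 × 0.82 = 0.8472
  σ(Item 1,Item 3) = 0.18 × 1.64 × 1.28 = 0.3779
  σ(Item 2,Item 3) = 0.68 × 0.82 × 1.28 = 0.7137
σ²_T = Σσ²ᵢ + 2·Σσ_ij = 5.0004 + 2 × 1.9388 = 8.8780
α = (3/2)·(1 − 5.0004/8.8780) = 0.66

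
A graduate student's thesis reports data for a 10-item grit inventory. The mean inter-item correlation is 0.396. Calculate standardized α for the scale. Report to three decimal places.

Standardized α = k·r̄ / (1 + (k−1)·r̄) = 10 × 0.396 / (1 + 9 × 0.396)
  = 3.9600 / 4.5640 = 0.868

standardized α = 0.868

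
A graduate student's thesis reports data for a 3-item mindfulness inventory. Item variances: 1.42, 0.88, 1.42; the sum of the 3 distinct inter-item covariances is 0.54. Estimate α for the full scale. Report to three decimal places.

α = 0.337

ΣVar(i) = 1.42 + 0.88 + 1.42 = 3.72
Sum of distinct covariances = 0.54
σ²_T = ΣVar(i) + 2·Σcov = 3.72 + 2 × 0.54 = 4.80
α = (3/2)·(1 − 3.72/4.80) = 0.337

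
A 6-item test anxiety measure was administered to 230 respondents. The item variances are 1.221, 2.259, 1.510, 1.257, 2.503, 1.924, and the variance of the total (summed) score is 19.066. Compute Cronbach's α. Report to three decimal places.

Σσ²ᵢ = 1.221 + 2.259 + 1.510 + 1.257 + 2.503 + 1.924 = 10.674
α = (k/(k−1))·(1 − Σσ²ᵢ/σ²_T) = (6/5)·(1 − 10.674/19.066) = 0.528

α = 0.528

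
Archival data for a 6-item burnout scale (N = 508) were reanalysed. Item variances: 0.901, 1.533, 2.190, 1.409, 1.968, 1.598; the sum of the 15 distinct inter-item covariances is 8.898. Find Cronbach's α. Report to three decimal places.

ΣVar(i) = 0.901 + 1.533 + 2.190 + 1.409 + 1.968 + 1.598 = 9.599
Sum of distinct covariances = 8.898
Var(T) = ΣVar(i) + 2·Σcov = 9.599 + 2 × 8.898 = 27.395
α = (6/5)·(1 − 9.599/27.395) = 0.780

α = 0.780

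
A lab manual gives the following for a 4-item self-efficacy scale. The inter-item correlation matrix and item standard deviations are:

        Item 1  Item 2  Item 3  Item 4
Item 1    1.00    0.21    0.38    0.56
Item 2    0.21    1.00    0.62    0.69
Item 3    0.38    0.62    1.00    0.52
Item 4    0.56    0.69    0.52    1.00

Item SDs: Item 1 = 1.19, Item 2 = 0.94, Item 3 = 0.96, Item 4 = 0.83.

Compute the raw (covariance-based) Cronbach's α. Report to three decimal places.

Σσ²ᵢ = 1.19² + 0.94² + 0.96² + 0.83² = 3.9102
Covariances σ_ij = r_ij · s_i · s_j:
  σ(Item 1,Item 2) = 0.21 × 1.19 × 0.94 = 0.2349
  σ(Item 1,Item 3) = 0.38 × 1.19 × 0.96 = 0.4341
  σ(Item 1,Item 4) = 0.56 × 1.19 × 0.83 = 0.5531
  σ(Item 2,Item 3) = 0.62 × 0.94 × 0.96 = 0.5595
  σ(Item 2,Item 4) = 0.69 × 0.94 × 0.83 = 0.5383
  σ(Item 3,Item 4) = 0.52 × 0.96 × 0.83 = 0.4143
σ²_T = Σσ²ᵢ + 2·Σσ_ij = 3.9102 + 2 × 2.7342 = 9.3786
α = (4/3)·(1 − 3.9102/9.3786) = 0.777

α = 0.777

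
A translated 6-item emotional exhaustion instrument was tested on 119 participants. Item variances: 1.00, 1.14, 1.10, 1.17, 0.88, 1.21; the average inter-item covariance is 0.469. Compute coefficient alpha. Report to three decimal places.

coefficient alpha = 0.821

ΣVar(i) = 1.00 + 1.14 + 1.10 + 1.17 + 0.88 + 1.21 = 6.50
Sum of the 15 distinct covariances = 15 × 0.469 = 7.035
σ²_T = ΣVar(i) + 2·Σcov = 6.50 + 2 × 7.035 = 20.570
α = (6/5)·(1 − 6.50/20.570) = 0.821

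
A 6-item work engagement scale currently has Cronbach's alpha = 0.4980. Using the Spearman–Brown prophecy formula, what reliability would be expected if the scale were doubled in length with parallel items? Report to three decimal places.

Length factor m = 2
α' = m·α / (1 + (m−1)·α)
   = 2 × 0.4980 / (1 + (2 − 1) × 0.4980)
   = 0.9960 / 1.4980 = 0.665

predicted reliability = 0.665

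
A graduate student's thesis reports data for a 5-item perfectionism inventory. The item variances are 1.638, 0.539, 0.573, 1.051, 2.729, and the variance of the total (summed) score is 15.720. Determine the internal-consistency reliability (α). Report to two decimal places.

α = 0.73

Σσ²ᵢ = 1.638 + 0.539 + 0.573 + 1.051 + 2.729 = 6.530
α = (k/(k−1))·(1 − Σσ²ᵢ/σ²_total) = (5/4)·(1 − 6.530/15.720) = 0.73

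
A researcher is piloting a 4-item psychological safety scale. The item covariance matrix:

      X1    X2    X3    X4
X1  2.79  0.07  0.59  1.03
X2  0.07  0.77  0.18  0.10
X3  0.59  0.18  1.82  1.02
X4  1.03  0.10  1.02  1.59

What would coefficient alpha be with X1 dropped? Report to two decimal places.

coefficient alpha = 0.58

Remaining items: X2, X3, X4 (k = 3).
Σσ²ᵢ = 0.77 + 1.82 + 1.59 = 4.18
σ²_T = 4.18 + 2 × 1.30 = 6.78
α (item deleted) = (3/2)·(1 − 4.18/6.78) = 0.58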